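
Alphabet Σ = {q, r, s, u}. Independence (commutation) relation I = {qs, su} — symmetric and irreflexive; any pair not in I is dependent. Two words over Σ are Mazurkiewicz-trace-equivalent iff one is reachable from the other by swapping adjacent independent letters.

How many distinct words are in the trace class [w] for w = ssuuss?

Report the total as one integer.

15

drop 0:s onto floor
drop 1:s onto {0:s}
drop 2:u onto floor
drop 3:u onto {2:u}
drop 4:s onto {1:s}
drop 5:s onto {4:s}
ground layer = {0:s, 2:u}
drop-orders for the pieces not yet dropped (sum over which currently-grounded one goes next):
  1 to go: {3} 1  {5} 1
  2 to go: {2,3} 1  {3,5} 2  {4,5} 1
  3 to go: {1,4,5} 1  {2,3,5} 3  {3,4,5} 3
  4 to go: {0,1,4,5} 1  {1,3,4,5} 4  {2,3,4,5} 6
  if 0:s drops first: 10 orders
  if 2:u drops first: 5 orders
heap linearizations: 15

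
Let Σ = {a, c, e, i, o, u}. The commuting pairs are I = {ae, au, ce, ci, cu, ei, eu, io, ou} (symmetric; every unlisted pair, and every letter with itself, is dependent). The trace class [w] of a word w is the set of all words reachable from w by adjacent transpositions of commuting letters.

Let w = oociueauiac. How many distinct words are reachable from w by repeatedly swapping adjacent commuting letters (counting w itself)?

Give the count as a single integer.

264

drop 0:o onto floor
drop 1:o onto {0:o}
drop 2:c onto {1:o}
drop 3:i onto floor
drop 4:u onto {3:i}
drop 5:e onto {1:o}
drop 6:a onto {2:c, 3:i}
drop 7:u onto {4:u}
drop 8:i onto {6:a, 7:u}
drop 9:a onto {8:i}
drop 10:c onto {9:a}
ground layer = {0:o, 3:i}
drop-orders for the pieces not yet dropped (sum over which currently-grounded one goes next):
  1 to go: {5} 1  {10} 1
  2 to go: {5,10} 2  {9,10} 1
  3 to go: {5,9,10} 3  {8,9,10} 1
  4 to go: {5,8,9,10} 4  {6,8,9,10} 1  {7,8,9,10} 1
  5 to go: {2,6,8,9,10} 1  {4,7,8,9,10} 1  {5,6,8,9,10} 5  {5,7,8,9,10} 5  {6,7,8,9,10} 2
  6 to go: {2,5,6,8,9,10} 6  {2,6,7,8,9,10} 3  {4,5,7,8,9,10} 6  {4,6,7,8,9,10} 3  {5,6,7,8,9,10} 12
  7 to go: {1,2,5,6,8,9,10} 6  {2,4,6,7,8,9,10} 6  {2,5,6,7,8,9,10} 21  {3,4,6,7,8,9,10} 3  {4,5,6,7,8,9,10} 21
  8 to go: {0,1,2,5,6,8,9,10} 6  {1,2,5,6,7,8,9,10} 27  {2,3,4,6,7,8,9,10} 9  {2,4,5,6,7,8,9,10} 48  {3,4,5,6,7,8,9,10} 24
  9 to go: {0,1,2,5,6,7,8,9,10} 33  {1,2,4,5,6,7,8,9,10} 75  {2,3,4,5,6,7,8,9,10} 81
  if 0:o drops first: 156 orders
  if 3:i drops first: 108 orders
heap linearizations: 264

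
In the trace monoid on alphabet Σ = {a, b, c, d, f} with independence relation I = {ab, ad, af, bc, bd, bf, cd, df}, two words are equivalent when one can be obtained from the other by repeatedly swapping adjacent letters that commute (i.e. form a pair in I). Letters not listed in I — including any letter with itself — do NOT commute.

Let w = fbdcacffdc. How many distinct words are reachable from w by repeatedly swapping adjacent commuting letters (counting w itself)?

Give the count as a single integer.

drop 0:f onto floor
drop 1:b onto floor
drop 2:d onto floor
drop 3:c onto {0:f}
drop 4:a onto {3:c}
drop 5:c onto {4:a}
drop 6:f onto {5:c}
drop 7:f onto {6:f}
drop 8:d onto {2:d}
drop 9:c onto {7:f}
ground layer = {0:f, 1:b, 2:d}
drop-orders for the pieces not yet dropped (sum over which currently-grounded one goes next):
  1 to go: {1} 1  {8} 1  {9} 1
  2 to go: {1,8} 2  {1,9} 2  {2,8} 1  {7,9} 1  {8,9} 2
  3 to go: {1,2,8} 3  {1,7,9} 3  {1,8,9} 6  {2,8,9} 3  {6,7,9} 1  {7,8,9} 3
  4 to go: {1,2,8,9} 12  {1,6,7,9} 4  {1,7,8,9} 12  {2,7,8,9} 6  {5,6,7,9} 1  {6,7,8,9} 4
  5 to go: {1,2,7,8,9} 30  {1,5,6,7,9} 5  {1,6,7,8,9} 20  {2,6,7,8,9} 10  {4,5,6,7,9} 1  {5,6,7,8,9} 5
  6 to go: {1,2,6,7,8,9} 60  {1,4,5,6,7,9} 6  {1,5,6,7,8,9} 30  {2,5,6,7,8,9} 15  {3,4,5,6,7,9} 1  {4,5,6,7,8,9} 6
  7 to go: {0,3,4,5,6,7,9} 1  {1,2,5,6,7,8,9} 105  {1,3,4,5,6,7,9} 7  {1,4,5,6,7,8,9} 42  {2,4,5,6,7,8,9} 21  {3,4,5,6,7,8,9} 7
  8 to go: {0,1,3,4,5,6,7,9} 8  {0,3,4,5,6,7,8,9} 8  {1,2,4,5,6,7,8,9} 168  {1,3,4,5,6,7,8,9} 56  {2,3,4,5,6,7,8,9} 28
  if 0:f drops first: 252 orders
  if 1:b drops first: 36 orders
  if 2:d drops first: 72 orders
heap linearizations: 360

360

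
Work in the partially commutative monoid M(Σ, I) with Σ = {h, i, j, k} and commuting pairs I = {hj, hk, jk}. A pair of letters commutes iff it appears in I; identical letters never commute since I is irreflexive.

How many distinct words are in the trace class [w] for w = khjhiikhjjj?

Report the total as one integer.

drop 0:k onto floor
drop 1:h onto floor
drop 2:j onto floor
drop 3:h onto {1:h}
drop 4:i onto {0:k, 2:j, 3:h}
drop 5:i onto {4:i}
drop 6:k onto {5:i}
drop 7:h onto {5:i}
drop 8:j onto {5:i}
drop 9:j onto {8:j}
drop 10:j onto {9:j}
ground layer = {0:k, 1:h, 2:j}
drop-orders for the pieces not yet dropped (sum over which currently-grounded one goes next):
  1 to go: {6} 1  {7} 1  {10} 1
  2 to go: {6,7} 2  {6,10} 2  {7,10} 2  {9,10} 1
  3 to go: {6,7,10} 6  {6,9,10} 3  {7,9,10} 3  {8,9,10} 1
  4 to go: {6,7,9,10} 12  {6,8,9,10} 4  {7,8,9,10} 4
  5 to go: {6,7,8,9,10} 20
  6 to go: {5,6,7,8,9,10} 20
  7 to go: {4,5,6,7,8,9,10} 20
  8 to go: {0,4,5,6,7,8,9,10} 20  {2,4,5,6,7,8,9,10} 20  {3,4,5,6,7,8,9,10} 20
  9 to go: {0,2,4,5,6,7,8,9,10} 40  {0,3,4,5,6,7,8,9,10} 40  {1,3,4,5,6,7,8,9,10} 20  {2,3,4,5,6,7,8,9,10} 40
  if 0:k drops first: 60 orders
  if 1:h drops first: 120 orders
  if 2:j drops first: 60 orders
heap linearizations: 240

240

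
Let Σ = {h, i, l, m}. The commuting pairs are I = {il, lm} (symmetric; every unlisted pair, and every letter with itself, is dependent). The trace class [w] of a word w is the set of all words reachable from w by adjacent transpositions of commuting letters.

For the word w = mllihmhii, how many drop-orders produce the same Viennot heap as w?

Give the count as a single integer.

6

piece 0:m — minimal
piece 1:l — minimal
piece 2:l rests on {1:l}
piece 3:i rests on {0:m}
piece 4:h rests on {2:l, 3:i}
piece 5:m rests on {4:h}
piece 6:h rests on {5:m}
piece 7:i rests on {6:h}
piece 8:i rests on {7:i}
minimal pieces: {0:m, 1:l}
ways to finish when only these pieces remain (= sum over removing one remaining piece with nothing left below it):
  1 left: {8}→1
  2 left: {7,8}→1
  3 left: {6,7,8}→1
  4 left: {5,6,7,8}→1
  5 left: {4,5,6,7,8}→1
  6 left: {2,4,5,6,7,8}→1  {3,4,5,6,7,8}→1
  7 left: {0,3,4,5,6,7,8}→1  {1,2,4,5,6,7,8}→1  {2,3,4,5,6,7,8}→2
  placing 0:m first → 3 extensions
  placing 1:l first → 3 extensions
total linear extensions = 6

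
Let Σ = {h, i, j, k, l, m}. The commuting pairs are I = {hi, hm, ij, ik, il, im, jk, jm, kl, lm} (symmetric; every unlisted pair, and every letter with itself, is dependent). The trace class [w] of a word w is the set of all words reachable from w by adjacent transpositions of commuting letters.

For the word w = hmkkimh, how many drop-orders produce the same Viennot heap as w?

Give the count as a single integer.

28

0(h) covers ∅
1(m) covers ∅
2(k) covers 0:h, 1:m
3(k) covers 2:k
4(i) covers ∅
5(m) covers 3:k
6(h) covers 3:k
floor of heap: 0:h, 1:m, 4:i
completions by unplaced set U, small U first (add the entries for U minus each lowest piece of U):
  |U|=1: {4}:1  {5}:1  {6}:1
  |U|=2: {4,5}:2  {4,6}:2  {5,6}:2
  |U|=3: {3,5,6}:2  {4,5,6}:6
  |U|=4: {2,3,5,6}:2  {3,4,5,6}:8
  |U|=5: {0,2,3,5,6}:2  {1,2,3,5,6}:2  {2,3,4,5,6}:10
  start at 0(h): 12
  start at 1(m): 12
  start at 4(i): 4
sum over floor = 28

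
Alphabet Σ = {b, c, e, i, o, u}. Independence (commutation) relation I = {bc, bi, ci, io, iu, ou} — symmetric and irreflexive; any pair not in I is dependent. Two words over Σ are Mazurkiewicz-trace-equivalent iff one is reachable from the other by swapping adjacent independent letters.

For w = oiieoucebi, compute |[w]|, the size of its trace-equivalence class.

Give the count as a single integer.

12

0(o) covers ∅
1(i) covers ∅
2(i) covers 1:i
3(e) covers 0:o, 2:i
4(o) covers 3:e
5(u) covers 3:e
6(c) covers 4:o, 5:u
7(e) covers 6:c
8(b) covers 7:e
9(i) covers 7:e
floor of heap: 0:o, 1:i
completions by unplaced set U, small U first (add the entries for U minus each lowest piece of U):
  |U|=1: {8}:1  {9}:1
  |U|=2: {8,9}:2
  |U|=3: {7,8,9}:2
  |U|=4: {6,7,8,9}:2
  |U|=5: {4,6,7,8,9}:2  {5,6,7,8,9}:2
  |U|=6: {4,5,6,7,8,9}:4
  |U|=7: {3,4,5,6,7,8,9}:4
  |U|=8: {0,3,4,5,6,7,8,9}:4  {2,3,4,5,6,7,8,9}:4
  start at 0(o): 4
  start at 1(i): 8
sum over floor = 12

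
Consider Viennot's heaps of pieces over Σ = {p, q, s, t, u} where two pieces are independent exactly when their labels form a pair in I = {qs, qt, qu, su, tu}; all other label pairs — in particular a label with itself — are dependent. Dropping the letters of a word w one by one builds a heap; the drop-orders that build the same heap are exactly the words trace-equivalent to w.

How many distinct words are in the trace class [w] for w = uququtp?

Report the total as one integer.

drop 0:u onto floor
drop 1:q onto floor
drop 2:u onto {0:u}
drop 3:q onto {1:q}
drop 4:u onto {2:u}
drop 5:t onto floor
drop 6:p onto {3:q, 4:u, 5:t}
ground layer = {0:u, 1:q, 5:t}
drop-orders for the pieces not yet dropped (sum over which currently-grounded one goes next):
  1 to go: {6} 1
  2 to go: {3,6} 1  {4,6} 1  {5,6} 1
  3 to go: {1,3,6} 1  {2,4,6} 1  {3,4,6} 2  {3,5,6} 2  {4,5,6} 2
  4 to go: {0,2,4,6} 1  {1,3,4,6} 3  {1,3,5,6} 3  {2,3,4,6} 3  {2,4,5,6} 3  {3,4,5,6} 6
  5 to go: {0,2,3,4,6} 4  {0,2,4,5,6} 4  {1,2,3,4,6} 6  {1,3,4,5,6} 12  {2,3,4,5,6} 12
  if 0:u drops first: 30 orders
  if 1:q drops first: 20 orders
  if 5:t drops first: 10 orders
heap linearizations: 60

60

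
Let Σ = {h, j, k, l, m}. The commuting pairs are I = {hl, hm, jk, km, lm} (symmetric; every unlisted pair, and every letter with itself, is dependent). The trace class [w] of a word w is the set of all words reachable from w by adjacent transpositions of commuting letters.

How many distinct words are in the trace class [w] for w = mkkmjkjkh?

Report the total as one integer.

piece 0:m — minimal
piece 1:k — minimal
piece 2:k rests on {1:k}
piece 3:m rests on {0:m}
piece 4:j rests on {3:m}
piece 5:k rests on {2:k}
piece 6:j rests on {4:j}
piece 7:k rests on {5:k}
piece 8:h rests on {6:j, 7:k}
minimal pieces: {0:m, 1:k}
ways to finish when only these pieces remain (= sum over removing one remaining piece with nothing left below it):
  1 left: {8}→1
  2 left: {6,8}→1  {7,8}→1
  3 left: {4,6,8}→1  {5,7,8}→1  {6,7,8}→2
  4 left: {2,5,7,8}→1  {3,4,6,8}→1  {4,6,7,8}→3  {5,6,7,8}→3
  5 left: {0,3,4,6,8}→1  {1,2,5,7,8}→1  {2,5,6,7,8}→4  {3,4,6,7,8}→4  {4,5,6,7,8}→6
  6 left: {0,3,4,6,7,8}→5  {1,2,5,6,7,8}→5  {2,4,5,6,7,8}→10  {3,4,5,6,7,8}→10
  7 left: {0,3,4,5,6,7,8}→15  {1,2,4,5,6,7,8}→15  {2,3,4,5,6,7,8}→20
  placing 0:m first → 35 extensions
  placing 1:k first → 35 extensions
total linear extensions = 70

70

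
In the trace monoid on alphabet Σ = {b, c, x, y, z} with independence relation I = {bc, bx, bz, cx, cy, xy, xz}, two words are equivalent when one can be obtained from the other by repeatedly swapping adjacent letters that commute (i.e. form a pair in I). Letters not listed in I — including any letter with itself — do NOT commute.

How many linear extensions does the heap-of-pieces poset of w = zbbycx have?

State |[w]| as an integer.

piece 0:z — minimal
piece 1:b — minimal
piece 2:b rests on {1:b}
piece 3:y rests on {0:z, 2:b}
piece 4:c rests on {0:z}
piece 5:x — minimal
minimal pieces: {0:z, 1:b, 5:x}
ways to finish when only these pieces remain (= sum over removing one remaining piece with nothing left below it):
  1 left: {3}→1  {4}→1  {5}→1
  2 left: {2,3}→1  {3,4}→2  {3,5}→2  {4,5}→2
  3 left: {0,3,4}→2  {1,2,3}→1  {2,3,4}→3  {2,3,5}→3  {3,4,5}→6
  4 left: {0,2,3,4}→5  {0,3,4,5}→8  {1,2,3,4}→4  {1,2,3,5}→4  {2,3,4,5}→12
  placing 0:z first → 20 extensions
  placing 1:b first → 25 extensions
  placing 5:x first → 9 extensions
total linear extensions = 54

54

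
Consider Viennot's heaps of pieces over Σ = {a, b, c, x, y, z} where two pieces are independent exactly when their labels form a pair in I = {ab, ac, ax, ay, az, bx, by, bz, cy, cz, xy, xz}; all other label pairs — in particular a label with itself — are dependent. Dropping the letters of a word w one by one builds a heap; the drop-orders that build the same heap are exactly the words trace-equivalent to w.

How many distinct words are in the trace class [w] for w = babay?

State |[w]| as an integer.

30

piece 0:b — minimal
piece 1:a — minimal
piece 2:b rests on {0:b}
piece 3:a rests on {1:a}
piece 4:y — minimal
minimal pieces: {0:b, 1:a, 4:y}
ways to finish when only these pieces remain (= sum over removing one remaining piece with nothing left below it):
  1 left: {2}→1  {3}→1  {4}→1
  2 left: {0,2}→1  {1,3}→1  {2,3}→2  {2,4}→2  {3,4}→2
  3 left: {0,2,3}→3  {0,2,4}→3  {1,2,3}→3  {1,3,4}→3  {2,3,4}→6
  placing 0:b first → 12 extensions
  placing 1:a first → 12 extensions
  placing 4:y first → 6 extensions
total linear extensions = 30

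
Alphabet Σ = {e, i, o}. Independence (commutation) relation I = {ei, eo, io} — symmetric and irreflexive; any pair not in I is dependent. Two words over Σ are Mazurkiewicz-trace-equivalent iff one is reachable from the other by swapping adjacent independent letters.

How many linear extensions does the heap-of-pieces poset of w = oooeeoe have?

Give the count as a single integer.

drop 0:o onto floor
drop 1:o onto {0:o}
drop 2:o onto {1:o}
drop 3:e onto floor
drop 4:e onto {3:e}
drop 5:o onto {2:o}
drop 6:e onto {4:e}
ground layer = {0:o, 3:e}
drop-orders for the pieces not yet dropped (sum over which currently-grounded one goes next):
  1 to go: {5} 1  {6} 1
  2 to go: {2,5} 1  {4,6} 1  {5,6} 2
  3 to go: {1,2,5} 1  {2,5,6} 3  {3,4,6} 1  {4,5,6} 3
  4 to go: {0,1,2,5} 1  {1,2,5,6} 4  {2,4,5,6} 6  {3,4,5,6} 4
  5 to go: {0,1,2,5,6} 5  {1,2,4,5,6} 10  {2,3,4,5,6} 10
  if 0:o drops first: 20 orders
  if 3:e drops first: 15 orders
heap linearizations: 35

35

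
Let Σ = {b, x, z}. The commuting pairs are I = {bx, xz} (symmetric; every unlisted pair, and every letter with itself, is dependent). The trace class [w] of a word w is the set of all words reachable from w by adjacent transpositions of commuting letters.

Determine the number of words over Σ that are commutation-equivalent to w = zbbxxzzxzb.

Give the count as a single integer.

120

#0=z has no predecessor
#1=b depends on [0:z]
#2=b depends on [1:b]
#3=x has no predecessor
#4=x depends on [3:x]
#5=z depends on [2:b]
#6=z depends on [5:z]
#7=x depends on [4:x]
#8=z depends on [6:z]
#9=b depends on [8:z]
sources: [0:z, 3:x]
N(rest) = Σ N(rest − s) over sources s of rest; N(one piece) = 1:
  size 1 → [7]=1  [9]=1
  size 2 → [4,7]=1  [7,9]=2  [8,9]=1
  size 3 → [3,4,7]=1  [4,7,9]=3  [6,8,9]=1  [7,8,9]=3
  size 4 → [3,4,7,9]=4  [4,7,8,9]=6  [5,6,8,9]=1  [6,7,8,9]=4
  size 5 → [2,5,6,8,9]=1  [3,4,7,8,9]=10  [4,6,7,8,9]=10  [5,6,7,8,9]=5
  size 6 → [1,2,5,6,8,9]=1  [2,5,6,7,8,9]=6  [3,4,6,7,8,9]=20  [4,5,6,7,8,9]=15
  size 7 → [0,1,2,5,6,8,9]=1  [1,2,5,6,7,8,9]=7  [2,4,5,6,7,8,9]=21  [3,4,5,6,7,8,9]=35
  size 8 → [0,1,2,5,6,7,8,9]=8  [1,2,4,5,6,7,8,9]=28  [2,3,4,5,6,7,8,9]=56
  first=0(z) contributes 84
  first=3(x) contributes 36
|[w]| = 120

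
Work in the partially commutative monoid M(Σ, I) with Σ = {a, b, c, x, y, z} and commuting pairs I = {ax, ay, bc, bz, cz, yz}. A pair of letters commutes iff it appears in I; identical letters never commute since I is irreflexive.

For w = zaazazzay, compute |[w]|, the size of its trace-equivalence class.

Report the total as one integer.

#0=z has no predecessor
#1=a depends on [0:z]
#2=a depends on [1:a]
#3=z depends on [2:a]
#4=a depends on [3:z]
#5=z depends on [4:a]
#6=z depends on [5:z]
#7=a depends on [6:z]
#8=y has no predecessor
sources: [0:z, 8:y]
N(rest) = Σ N(rest − s) over sources s of rest; N(one piece) = 1:
  size 1 → [7]=1  [8]=1
  size 2 → [6,7]=1  [7,8]=2
  size 3 → [5,6,7]=1  [6,7,8]=3
  size 4 → [4,5,6,7]=1  [5,6,7,8]=4
  size 5 → [3,4,5,6,7]=1  [4,5,6,7,8]=5
  size 6 → [2,3,4,5,6,7]=1  [3,4,5,6,7,8]=6
  size 7 → [1,2,3,4,5,6,7]=1  [2,3,4,5,6,7,8]=7
  first=0(z) contributes 8
  first=8(y) contributes 1
|[w]| = 9

9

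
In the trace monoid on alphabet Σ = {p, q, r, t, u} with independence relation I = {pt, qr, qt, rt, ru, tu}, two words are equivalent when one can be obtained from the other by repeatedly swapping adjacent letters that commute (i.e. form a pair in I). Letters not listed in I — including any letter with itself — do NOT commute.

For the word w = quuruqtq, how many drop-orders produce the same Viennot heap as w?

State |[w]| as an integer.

drop 0:q onto floor
drop 1:u onto {0:q}
drop 2:u onto {1:u}
drop 3:r onto floor
drop 4:u onto {2:u}
drop 5:q onto {4:u}
drop 6:t onto floor
drop 7:q onto {5:q}
ground layer = {0:q, 3:r, 6:t}
drop-orders for the pieces not yet dropped (sum over which currently-grounded one goes next):
  1 to go: {3} 1  {6} 1  {7} 1
  2 to go: {3,6} 2  {3,7} 2  {5,7} 1  {6,7} 2
  3 to go: {3,5,7} 3  {3,6,7} 6  {4,5,7} 1  {5,6,7} 3
  4 to go: {2,4,5,7} 1  {3,4,5,7} 4  {3,5,6,7} 12  {4,5,6,7} 4
  5 to go: {1,2,4,5,7} 1  {2,3,4,5,7} 5  {2,4,5,6,7} 5  {3,4,5,6,7} 20
  6 to go: {0,1,2,4,5,7} 1  {1,2,3,4,5,7} 6  {1,2,4,5,6,7} 6  {2,3,4,5,6,7} 30
  if 0:q drops first: 42 orders
  if 3:r drops first: 7 orders
  if 6:t drops first: 7 orders
heap linearizations: 56

56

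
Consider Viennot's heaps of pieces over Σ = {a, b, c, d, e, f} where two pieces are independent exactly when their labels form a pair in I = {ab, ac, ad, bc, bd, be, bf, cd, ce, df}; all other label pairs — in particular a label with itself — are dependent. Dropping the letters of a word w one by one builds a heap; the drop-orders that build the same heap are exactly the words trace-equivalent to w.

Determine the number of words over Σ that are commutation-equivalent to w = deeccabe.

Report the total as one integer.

drop 0:d onto floor
drop 1:e onto {0:d}
drop 2:e onto {1:e}
drop 3:c onto floor
drop 4:c onto {3:c}
drop 5:a onto {2:e}
drop 6:b onto floor
drop 7:e onto {5:a}
ground layer = {0:d, 3:c, 6:b}
drop-orders for the pieces not yet dropped (sum over which currently-grounded one goes next):
  1 to go: {4} 1  {6} 1  {7} 1
  2 to go: {3,4} 1  {4,6} 2  {4,7} 2  {5,7} 1  {6,7} 2
  3 to go: {2,5,7} 1  {3,4,6} 3  {3,4,7} 3  {4,5,7} 3  {4,6,7} 6  {5,6,7} 3
  4 to go: {1,2,5,7} 1  {2,4,5,7} 4  {2,5,6,7} 4  {3,4,5,7} 6  {3,4,6,7} 12  {4,5,6,7} 12
  5 to go: {0,1,2,5,7} 1  {1,2,4,5,7} 5  {1,2,5,6,7} 5  {2,3,4,5,7} 10  {2,4,5,6,7} 20  {3,4,5,6,7} 30
  6 to go: {0,1,2,4,5,7} 6  {0,1,2,5,6,7} 6  {1,2,3,4,5,7} 15  {1,2,4,5,6,7} 30  {2,3,4,5,6,7} 60
  if 0:d drops first: 105 orders
  if 3:c drops first: 42 orders
  if 6:b drops first: 21 orders
heap linearizations: 168

168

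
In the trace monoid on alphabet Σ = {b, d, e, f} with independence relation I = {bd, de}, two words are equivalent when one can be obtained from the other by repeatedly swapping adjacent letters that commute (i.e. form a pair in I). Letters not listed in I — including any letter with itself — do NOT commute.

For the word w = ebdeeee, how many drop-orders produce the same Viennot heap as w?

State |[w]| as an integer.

7

#0=e has no predecessor
#1=b depends on [0:e]
#2=d has no predecessor
#3=e depends on [1:b]
#4=e depends on [3:e]
#5=e depends on [4:e]
#6=e depends on [5:e]
sources: [0:e, 2:d]
N(rest) = Σ N(rest − s) over sources s of rest; N(one piece) = 1:
  size 1 → [2]=1  [6]=1
  size 2 → [2,6]=2  [5,6]=1
  size 3 → [2,5,6]=3  [4,5,6]=1
  size 4 → [2,4,5,6]=4  [3,4,5,6]=1
  size 5 → [1,3,4,5,6]=1  [2,3,4,5,6]=5
  first=0(e) contributes 6
  first=2(d) contributes 1
|[w]| = 7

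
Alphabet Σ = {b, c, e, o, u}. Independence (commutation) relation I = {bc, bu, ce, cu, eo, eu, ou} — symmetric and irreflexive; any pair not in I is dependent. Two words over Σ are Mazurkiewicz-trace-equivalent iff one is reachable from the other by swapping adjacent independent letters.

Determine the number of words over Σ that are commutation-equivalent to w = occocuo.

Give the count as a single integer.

piece 0:o — minimal
piece 1:c rests on {0:o}
piece 2:c rests on {1:c}
piece 3:o rests on {2:c}
piece 4:c rests on {3:o}
piece 5:u — minimal
piece 6:o rests on {4:c}
minimal pieces: {0:o, 5:u}
ways to finish when only these pieces remain (= sum over removing one remaining piece with nothing left below it):
  1 left: {5}→1  {6}→1
  2 left: {4,6}→1  {5,6}→2
  3 left: {3,4,6}→1  {4,5,6}→3
  4 left: {2,3,4,6}→1  {3,4,5,6}→4
  5 left: {1,2,3,4,6}→1  {2,3,4,5,6}→5
  placing 0:o first → 6 extensions
  placing 5:u first → 1 extensions
total linear extensions = 7

7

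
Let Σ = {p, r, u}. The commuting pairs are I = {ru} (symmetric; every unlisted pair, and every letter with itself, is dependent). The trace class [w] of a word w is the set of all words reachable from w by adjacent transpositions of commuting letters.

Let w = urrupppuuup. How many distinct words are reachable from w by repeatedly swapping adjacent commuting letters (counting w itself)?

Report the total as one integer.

#0=u has no predecessor
#1=r has no predecessor
#2=r depends on [1:r]
#3=u depends on [0:u]
#4=p depends on [2:r, 3:u]
#5=p depends on [4:p]
#6=p depends on [5:p]
#7=u depends on [6:p]
#8=u depends on [7:u]
#9=u depends on [8:u]
#10=p depends on [9:u]
sources: [0:u, 1:r]
N(rest) = Σ N(rest − s) over sources s of rest; N(one piece) = 1:
  size 1 → [10]=1
  size 2 → [9,10]=1
  size 3 → [8,9,10]=1
  size 4 → [7,8,9,10]=1
  size 5 → [6,7,8,9,10]=1
  size 6 → [5,6,7,8,9,10]=1
  size 7 → [4,5,6,7,8,9,10]=1
  size 8 → [2,4,5,6,7,8,9,10]=1  [3,4,5,6,7,8,9,10]=1
  size 9 → [0,3,4,5,6,7,8,9,10]=1  [1,2,4,5,6,7,8,9,10]=1  [2,3,4,5,6,7,8,9,10]=2
  first=0(u) contributes 3
  first=1(r) contributes 3
|[w]| = 6

6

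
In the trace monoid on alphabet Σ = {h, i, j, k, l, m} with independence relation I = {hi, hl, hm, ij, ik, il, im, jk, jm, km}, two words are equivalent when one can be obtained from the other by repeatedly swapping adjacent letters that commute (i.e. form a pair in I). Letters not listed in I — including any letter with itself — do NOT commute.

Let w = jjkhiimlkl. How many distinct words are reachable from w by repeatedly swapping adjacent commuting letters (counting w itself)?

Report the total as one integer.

1215

drop 0:j onto floor
drop 1:j onto {0:j}
drop 2:k onto floor
drop 3:h onto {1:j, 2:k}
drop 4:i onto floor
drop 5:i onto {4:i}
drop 6:m onto floor
drop 7:l onto {1:j, 2:k, 6:m}
drop 8:k onto {3:h, 7:l}
drop 9:l onto {8:k}
ground layer = {0:j, 2:k, 4:i, 6:m}
drop-orders for the pieces not yet dropped (sum over which currently-grounded one goes next):
  1 to go: {5} 1  {9} 1
  2 to go: {4,5} 1  {5,9} 2  {8,9} 1
  3 to go: {3,8,9} 1  {4,5,9} 3  {5,8,9} 3  {7,8,9} 1
  4 to go: {3,5,8,9} 4  {3,7,8,9} 2  {4,5,8,9} 6  {5,7,8,9} 4  {6,7,8,9} 1
  5 to go: {1,3,7,8,9} 2  {2,3,7,8,9} 2  {3,4,5,8,9} 10  {3,5,7,8,9} 10  {3,6,7,8,9} 3  {4,5,7,8,9} 10  {5,6,7,8,9} 5
  6 to go: {0,1,3,7,8,9} 2  {1,2,3,7,8,9} 4  {1,3,5,7,8,9} 12  {1,3,6,7,8,9} 5  {2,3,5,7,8,9} 12  {2,3,6,7,8,9} 5  {3,4,5,7,8,9} 30  {3,5,6,7,8,9} 18  {4,5,6,7,8,9} 15
  7 to go: {0,1,2,3,7,8,9} 6  {0,1,3,5,7,8,9} 14  {0,1,3,6,7,8,9} 7  {1,2,3,5,7,8,9} 28  {1,2,3,6,7,8,9} 14  {1,3,4,5,7,8,9} 42  {1,3,5,6,7,8,9} 35  {2,3,4,5,7,8,9} 42  {2,3,5,6,7,8,9} 35  {3,4,5,6,7,8,9} 63
  8 to go: {0,1,2,3,5,7,8,9} 48  {0,1,2,3,6,7,8,9} 27  {0,1,3,4,5,7,8,9} 56  {0,1,3,5,6,7,8,9} 56  {1,2,3,4,5,7,8,9} 112  {1,2,3,5,6,7,8,9} 112  {1,3,4,5,6,7,8,9} 140  {2,3,4,5,6,7,8,9} 140
  if 0:j drops first: 504 orders
  if 2:k drops first: 252 orders
  if 4:i drops first: 243 orders
  if 6:m drops first: 216 orders
heap linearizations: 1215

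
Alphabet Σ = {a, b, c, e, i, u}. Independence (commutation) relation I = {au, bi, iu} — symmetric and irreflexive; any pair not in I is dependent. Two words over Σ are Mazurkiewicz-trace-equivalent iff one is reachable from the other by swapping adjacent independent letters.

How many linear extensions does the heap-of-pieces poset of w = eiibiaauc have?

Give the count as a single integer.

#0=e has no predecessor
#1=i depends on [0:e]
#2=i depends on [1:i]
#3=b depends on [0:e]
#4=i depends on [2:i]
#5=a depends on [3:b, 4:i]
#6=a depends on [5:a]
#7=u depends on [3:b]
#8=c depends on [6:a, 7:u]
sources: [0:e]
N(rest) = Σ N(rest − s) over sources s of rest; N(one piece) = 1:
  size 1 → [8]=1
  size 2 → [6,8]=1  [7,8]=1
  size 3 → [5,6,8]=1  [6,7,8]=2
  size 4 → [4,5,6,8]=1  [5,6,7,8]=3
  size 5 → [2,4,5,6,8]=1  [3,5,6,7,8]=3  [4,5,6,7,8]=4
  size 6 → [1,2,4,5,6,8]=1  [2,4,5,6,7,8]=5  [3,4,5,6,7,8]=7
  size 7 → [1,2,4,5,6,7,8]=6  [2,3,4,5,6,7,8]=12
  first=0(e) contributes 18

18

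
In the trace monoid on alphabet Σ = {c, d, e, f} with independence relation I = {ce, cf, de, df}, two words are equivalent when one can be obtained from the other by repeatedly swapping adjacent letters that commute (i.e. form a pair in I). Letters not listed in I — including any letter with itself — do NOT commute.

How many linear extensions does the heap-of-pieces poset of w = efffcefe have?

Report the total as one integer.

piece 0:e — minimal
piece 1:f rests on {0:e}
piece 2:f rests on {1:f}
piece 3:f rests on {2:f}
piece 4:c — minimal
piece 5:e rests on {3:f}
piece 6:f rests on {5:e}
piece 7:e rests on {6:f}
minimal pieces: {0:e, 4:c}
ways to finish when only these pieces remain (= sum over removing one remaining piece with nothing left below it):
  1 left: {4}→1  {7}→1
  2 left: {4,7}→2  {6,7}→1
  3 left: {4,6,7}→3  {5,6,7}→1
  4 left: {3,5,6,7}→1  {4,5,6,7}→4
  5 left: {2,3,5,6,7}→1  {3,4,5,6,7}→5
  6 left: {1,2,3,5,6,7}→1  {2,3,4,5,6,7}→6
  placing 0:e first → 7 extensions
  placing 4:c first → 1 extensions
total linear extensions = 8

8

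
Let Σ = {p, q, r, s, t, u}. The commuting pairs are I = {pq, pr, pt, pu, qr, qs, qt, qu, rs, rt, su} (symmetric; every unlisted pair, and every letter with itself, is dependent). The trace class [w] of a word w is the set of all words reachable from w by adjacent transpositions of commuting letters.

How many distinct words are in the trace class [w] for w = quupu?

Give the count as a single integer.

20

drop 0:q onto floor
drop 1:u onto floor
drop 2:u onto {1:u}
drop 3:p onto floor
drop 4:u onto {2:u}
ground layer = {0:q, 1:u, 3:p}
drop-orders for the pieces not yet dropped (sum over which currently-grounded one goes next):
  1 to go: {0} 1  {3} 1  {4} 1
  2 to go: {0,3} 2  {0,4} 2  {2,4} 1  {3,4} 2
  3 to go: {0,2,4} 3  {0,3,4} 6  {1,2,4} 1  {2,3,4} 3
  if 0:q drops first: 4 orders
  if 1:u drops first: 12 orders
  if 3:p drops first: 4 orders
heap linearizations: 20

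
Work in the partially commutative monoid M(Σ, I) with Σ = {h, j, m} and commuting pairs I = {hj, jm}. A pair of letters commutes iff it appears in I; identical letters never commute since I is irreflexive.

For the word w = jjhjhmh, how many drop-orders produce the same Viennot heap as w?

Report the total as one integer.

35

0(j) covers ∅
1(j) covers 0:j
2(h) covers ∅
3(j) covers 1:j
4(h) covers 2:h
5(m) covers 4:h
6(h) covers 5:m
floor of heap: 0:j, 2:h
completions by unplaced set U, small U first (add the entries for U minus each lowest piece of U):
  |U|=1: {3}:1  {6}:1
  |U|=2: {1,3}:1  {3,6}:2  {5,6}:1
  |U|=3: {0,1,3}:1  {1,3,6}:3  {3,5,6}:3  {4,5,6}:1
  |U|=4: {0,1,3,6}:4  {1,3,5,6}:6  {2,4,5,6}:1  {3,4,5,6}:4
  |U|=5: {0,1,3,5,6}:10  {1,3,4,5,6}:10  {2,3,4,5,6}:5
  start at 0(j): 15
  start at 2(h): 20
sum over floor = 35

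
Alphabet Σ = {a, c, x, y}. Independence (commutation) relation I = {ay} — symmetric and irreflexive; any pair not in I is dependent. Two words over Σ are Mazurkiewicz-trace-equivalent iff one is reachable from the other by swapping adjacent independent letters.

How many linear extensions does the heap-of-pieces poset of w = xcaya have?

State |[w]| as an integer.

3

piece 0:x — minimal
piece 1:c rests on {0:x}
piece 2:a rests on {1:c}
piece 3:y rests on {1:c}
piece 4:a rests on {2:a}
minimal pieces: {0:x}
ways to finish when only these pieces remain (= sum over removing one remaining piece with nothing left below it):
  1 left: {3}→1  {4}→1
  2 left: {2,4}→1  {3,4}→2
  3 left: {2,3,4}→3
  placing 0:x first → 3 extensions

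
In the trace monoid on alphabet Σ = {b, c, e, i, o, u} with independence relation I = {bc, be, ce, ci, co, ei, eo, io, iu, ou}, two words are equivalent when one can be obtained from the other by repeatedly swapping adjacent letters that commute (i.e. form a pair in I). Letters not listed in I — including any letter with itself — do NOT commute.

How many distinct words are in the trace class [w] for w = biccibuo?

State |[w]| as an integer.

36

#0=b has no predecessor
#1=i depends on [0:b]
#2=c has no predecessor
#3=c depends on [2:c]
#4=i depends on [1:i]
#5=b depends on [4:i]
#6=u depends on [3:c, 5:b]
#7=o depends on [5:b]
sources: [0:b, 2:c]
N(rest) = Σ N(rest − s) over sources s of rest; N(one piece) = 1:
  size 1 → [6]=1  [7]=1
  size 2 → [3,6]=1  [6,7]=2
  size 3 → [2,3,6]=1  [3,6,7]=3  [5,6,7]=2
  size 4 → [2,3,6,7]=4  [3,5,6,7]=5  [4,5,6,7]=2
  size 5 → [1,4,5,6,7]=2  [2,3,5,6,7]=9  [3,4,5,6,7]=7
  size 6 → [0,1,4,5,6,7]=2  [1,3,4,5,6,7]=9  [2,3,4,5,6,7]=16
  first=0(b) contributes 25
  first=2(c) contributes 11
|[w]| = 36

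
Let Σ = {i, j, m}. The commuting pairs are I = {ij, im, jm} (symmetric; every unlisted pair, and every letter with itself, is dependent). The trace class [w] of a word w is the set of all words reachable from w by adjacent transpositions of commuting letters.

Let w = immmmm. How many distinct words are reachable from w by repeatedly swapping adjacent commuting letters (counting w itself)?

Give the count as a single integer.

piece 0:i — minimal
piece 1:m — minimal
piece 2:m rests on {1:m}
piece 3:m rests on {2:m}
piece 4:m rests on {3:m}
piece 5:m rests on {4:m}
minimal pieces: {0:i, 1:m}
ways to finish when only these pieces remain (= sum over removing one remaining piece with nothing left below it):
  1 left: {0}→1  {5}→1
  2 left: {0,5}→2  {4,5}→1
  3 left: {0,4,5}→3  {3,4,5}→1
  4 left: {0,3,4,5}→4  {2,3,4,5}→1
  placing 0:i first → 1 extensions
  placing 1:m first → 5 extensions
total linear extensions = 6

6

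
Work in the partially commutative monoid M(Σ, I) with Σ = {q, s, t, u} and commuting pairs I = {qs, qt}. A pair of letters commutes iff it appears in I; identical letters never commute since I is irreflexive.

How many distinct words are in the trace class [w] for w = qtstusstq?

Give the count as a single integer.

#0=q has no predecessor
#1=t has no predecessor
#2=s depends on [1:t]
#3=t depends on [2:s]
#4=u depends on [0:q, 3:t]
#5=s depends on [4:u]
#6=s depends on [5:s]
#7=t depends on [6:s]
#8=q depends on [4:u]
sources: [0:q, 1:t]
N(rest) = Σ N(rest − s) over sources s of rest; N(one piece) = 1:
  size 1 → [7]=1  [8]=1
  size 2 → [6,7]=1  [7,8]=2
  size 3 → [5,6,7]=1  [6,7,8]=3
  size 4 → [5,6,7,8]=4
  size 5 → [4,5,6,7,8]=4
  size 6 → [0,4,5,6,7,8]=4  [3,4,5,6,7,8]=4
  size 7 → [0,3,4,5,6,7,8]=8  [2,3,4,5,6,7,8]=4
  first=0(q) contributes 4
  first=1(t) contributes 12
|[w]| = 16

16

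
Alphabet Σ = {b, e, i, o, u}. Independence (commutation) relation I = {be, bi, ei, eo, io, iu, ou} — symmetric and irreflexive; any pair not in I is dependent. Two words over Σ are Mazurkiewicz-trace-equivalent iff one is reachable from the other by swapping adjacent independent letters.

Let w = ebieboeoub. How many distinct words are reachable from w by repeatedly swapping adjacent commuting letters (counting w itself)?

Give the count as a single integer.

drop 0:e onto floor
drop 1:b onto floor
drop 2:i onto floor
drop 3:e onto {0:e}
drop 4:b onto {1:b}
drop 5:o onto {4:b}
drop 6:e onto {3:e}
drop 7:o onto {5:o}
drop 8:u onto {4:b, 6:e}
drop 9:b onto {7:o, 8:u}
ground layer = {0:e, 1:b, 2:i}
drop-orders for the pieces not yet dropped (sum over which currently-grounded one goes next):
  1 to go: {2} 1  {9} 1
  2 to go: {2,9} 2  {7,9} 1  {8,9} 1
  3 to go: {2,7,9} 3  {2,8,9} 3  {5,7,9} 1  {6,8,9} 1  {7,8,9} 2
  4 to go: {2,5,7,9} 4  {2,6,8,9} 4  {2,7,8,9} 8  {3,6,8,9} 1  {5,7,8,9} 3  {6,7,8,9} 3
  5 to go: {0,3,6,8,9} 1  {2,3,6,8,9} 5  {2,5,7,8,9} 15  {2,6,7,8,9} 15  {3,6,7,8,9} 4  {4,5,7,8,9} 3  {5,6,7,8,9} 6
  6 to go: {0,2,3,6,8,9} 6  {0,3,6,7,8,9} 5  {1,4,5,7,8,9} 3  {2,3,6,7,8,9} 24  {2,4,5,7,8,9} 18  {2,5,6,7,8,9} 36  {3,5,6,7,8,9} 10  {4,5,6,7,8,9} 9
  7 to go: {0,2,3,6,7,8,9} 35  {0,3,5,6,7,8,9} 15  {1,2,4,5,7,8,9} 21  {1,4,5,6,7,8,9} 12  {2,3,5,6,7,8,9} 70  {2,4,5,6,7,8,9} 63  {3,4,5,6,7,8,9} 19
  8 to go: {0,2,3,5,6,7,8,9} 120  {0,3,4,5,6,7,8,9} 34  {1,2,4,5,6,7,8,9} 96  {1,3,4,5,6,7,8,9} 31  {2,3,4,5,6,7,8,9} 152
  if 0:e drops first: 279 orders
  if 1:b drops first: 306 orders
  if 2:i drops first: 65 orders
heap linearizations: 650

650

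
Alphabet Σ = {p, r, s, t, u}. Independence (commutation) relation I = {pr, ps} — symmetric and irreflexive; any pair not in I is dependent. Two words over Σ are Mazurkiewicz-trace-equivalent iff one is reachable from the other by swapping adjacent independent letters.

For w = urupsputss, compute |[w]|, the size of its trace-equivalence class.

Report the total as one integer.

3

0(u) covers ∅
1(r) covers 0:u
2(u) covers 1:r
3(p) covers 2:u
4(s) covers 2:u
5(p) covers 3:p
6(u) covers 4:s, 5:p
7(t) covers 6:u
8(s) covers 7:t
9(s) covers 8:s
floor of heap: 0:u
completions by unplaced set U, small U first (add the entries for U minus each lowest piece of U):
  |U|=1: {9}:1
  |U|=2: {8,9}:1
  |U|=3: {7,8,9}:1
  |U|=4: {6,7,8,9}:1
  |U|=5: {4,6,7,8,9}:1  {5,6,7,8,9}:1
  |U|=6: {3,5,6,7,8,9}:1  {4,5,6,7,8,9}:2
  |U|=7: {3,4,5,6,7,8,9}:3
  |U|=8: {2,3,4,5,6,7,8,9}:3
  start at 0(u): 3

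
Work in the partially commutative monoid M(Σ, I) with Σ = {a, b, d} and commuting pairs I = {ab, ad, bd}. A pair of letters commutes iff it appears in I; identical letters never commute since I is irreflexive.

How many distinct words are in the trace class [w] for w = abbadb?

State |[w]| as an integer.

60

piece 0:a — minimal
piece 1:b — minimal
piece 2:b rests on {1:b}
piece 3:a rests on {0:a}
piece 4:d — minimal
piece 5:b rests on {2:b}
minimal pieces: {0:a, 1:b, 4:d}
ways to finish when only these pieces remain (= sum over removing one remaining piece with nothing left below it):
  1 left: {3}→1  {4}→1  {5}→1
  2 left: {0,3}→1  {2,5}→1  {3,4}→2  {3,5}→2  {4,5}→2
  3 left: {0,3,4}→3  {0,3,5}→3  {1,2,5}→1  {2,3,5}→3  {2,4,5}→3  {3,4,5}→6
  4 left: {0,2,3,5}→6  {0,3,4,5}→12  {1,2,3,5}→4  {1,2,4,5}→4  {2,3,4,5}→12
  placing 0:a first → 20 extensions
  placing 1:b first → 30 extensions
  placing 4:d first → 10 extensions
total linear extensions = 60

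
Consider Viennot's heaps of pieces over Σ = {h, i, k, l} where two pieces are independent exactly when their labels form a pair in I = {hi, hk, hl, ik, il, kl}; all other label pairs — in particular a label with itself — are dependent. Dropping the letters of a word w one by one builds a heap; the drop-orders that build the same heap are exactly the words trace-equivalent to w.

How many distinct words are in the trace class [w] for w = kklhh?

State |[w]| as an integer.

#0=k has no predecessor
#1=k depends on [0:k]
#2=l has no predecessor
#3=h has no predecessor
#4=h depends on [3:h]
sources: [0:k, 2:l, 3:h]
N(rest) = Σ N(rest − s) over sources s of rest; N(one piece) = 1:
  size 1 → [1]=1  [2]=1  [4]=1
  size 2 → [0,1]=1  [1,2]=2  [1,4]=2  [2,4]=2  [3,4]=1
  size 3 → [0,1,2]=3  [0,1,4]=3  [1,2,4]=6  [1,3,4]=3  [2,3,4]=3
  first=0(k) contributes 12
  first=2(l) contributes 6
  first=3(h) contributes 12
|[w]| = 30

30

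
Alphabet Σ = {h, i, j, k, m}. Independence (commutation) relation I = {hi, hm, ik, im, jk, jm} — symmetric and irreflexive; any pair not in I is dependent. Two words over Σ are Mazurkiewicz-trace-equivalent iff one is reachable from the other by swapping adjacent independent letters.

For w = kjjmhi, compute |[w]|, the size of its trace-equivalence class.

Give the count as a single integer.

0(k) covers ∅
1(j) covers ∅
2(j) covers 1:j
3(m) covers 0:k
4(h) covers 0:k, 2:j
5(i) covers 2:j
floor of heap: 0:k, 1:j
completions by unplaced set U, small U first (add the entries for U minus each lowest piece of U):
  |U|=1: {3}:1  {4}:1  {5}:1
  |U|=2: {3,4}:2  {3,5}:2  {4,5}:2
  |U|=3: {0,3,4}:2  {2,4,5}:2  {3,4,5}:6
  |U|=4: {0,3,4,5}:8  {1,2,4,5}:2  {2,3,4,5}:8
  start at 0(k): 10
  start at 1(j): 16
sum over floor = 26

26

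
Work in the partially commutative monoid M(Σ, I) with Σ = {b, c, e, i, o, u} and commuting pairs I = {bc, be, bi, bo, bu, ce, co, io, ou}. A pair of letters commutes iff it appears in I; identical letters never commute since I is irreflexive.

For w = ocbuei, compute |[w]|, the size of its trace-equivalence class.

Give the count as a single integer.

0(o) covers ∅
1(c) covers ∅
2(b) covers ∅
3(u) covers 1:c
4(e) covers 0:o, 3:u
5(i) covers 4:e
floor of heap: 0:o, 1:c, 2:b
completions by unplaced set U, small U first (add the entries for U minus each lowest piece of U):
  |U|=1: {2}:1  {5}:1
  |U|=2: {2,5}:2  {4,5}:1
  |U|=3: {0,4,5}:1  {2,4,5}:3  {3,4,5}:1
  |U|=4: {0,2,4,5}:4  {0,3,4,5}:2  {1,3,4,5}:1  {2,3,4,5}:4
  start at 0(o): 5
  start at 1(c): 10
  start at 2(b): 3
sum over floor = 18

18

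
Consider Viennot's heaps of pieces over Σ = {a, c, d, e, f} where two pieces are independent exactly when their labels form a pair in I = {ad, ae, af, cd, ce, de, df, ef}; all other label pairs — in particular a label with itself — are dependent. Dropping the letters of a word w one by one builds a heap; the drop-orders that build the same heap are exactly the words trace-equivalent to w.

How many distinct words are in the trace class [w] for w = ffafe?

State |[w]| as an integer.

piece 0:f — minimal
piece 1:f rests on {0:f}
piece 2:a — minimal
piece 3:f rests on {1:f}
piece 4:e — minimal
minimal pieces: {0:f, 2:a, 4:e}
ways to finish when only these pieces remain (= sum over removing one remaining piece with nothing left below it):
  1 left: {2}→1  {3}→1  {4}→1
  2 left: {1,3}→1  {2,3}→2  {2,4}→2  {3,4}→2
  3 left: {0,1,3}→1  {1,2,3}→3  {1,3,4}→3  {2,3,4}→6
  placing 0:f first → 12 extensions
  placing 2:a first → 4 extensions
  placing 4:e first → 4 extensions
total linear extensions = 20

20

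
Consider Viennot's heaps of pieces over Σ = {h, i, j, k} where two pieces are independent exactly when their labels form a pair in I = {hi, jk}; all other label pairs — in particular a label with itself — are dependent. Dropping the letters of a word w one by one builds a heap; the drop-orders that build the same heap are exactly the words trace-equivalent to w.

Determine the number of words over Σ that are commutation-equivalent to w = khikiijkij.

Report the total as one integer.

drop 0:k onto floor
drop 1:h onto {0:k}
drop 2:i onto {0:k}
drop 3:k onto {1:h, 2:i}
drop 4:i onto {3:k}
drop 5:i onto {4:i}
drop 6:j onto {5:i}
drop 7:k onto {5:i}
drop 8:i onto {6:j, 7:k}
drop 9:j onto {8:i}
ground layer = {0:k}
drop-orders for the pieces not yet dropped (sum over which currently-grounded one goes next):
  1 to go: {9} 1
  2 to go: {8,9} 1
  3 to go: {6,8,9} 1  {7,8,9} 1
  4 to go: {6,7,8,9} 2
  5 to go: {5,6,7,8,9} 2
  6 to go: {4,5,6,7,8,9} 2
  7 to go: {3,4,5,6,7,8,9} 2
  8 to go: {1,3,4,5,6,7,8,9} 2  {2,3,4,5,6,7,8,9} 2
  if 0:k drops first: 4 orders

4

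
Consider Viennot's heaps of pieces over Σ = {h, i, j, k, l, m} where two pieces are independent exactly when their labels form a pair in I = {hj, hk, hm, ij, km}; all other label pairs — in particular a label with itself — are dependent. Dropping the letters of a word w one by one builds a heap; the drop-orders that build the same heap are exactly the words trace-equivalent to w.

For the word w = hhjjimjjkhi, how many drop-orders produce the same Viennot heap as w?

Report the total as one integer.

piece 0:h — minimal
piece 1:h rests on {0:h}
piece 2:j — minimal
piece 3:j rests on {2:j}
piece 4:i rests on {1:h}
piece 5:m rests on {3:j, 4:i}
piece 6:j rests on {5:m}
piece 7:j rests on {6:j}
piece 8:k rests on {7:j}
piece 9:h rests on {4:i}
piece 10:i rests on {8:k, 9:h}
minimal pieces: {0:h, 2:j}
ways to finish when only these pieces remain (= sum over removing one remaining piece with nothing left below it):
  1 left: {10}→1
  2 left: {8,10}→1  {9,10}→1
  3 left: {7,8,10}→1  {8,9,10}→2
  4 left: {6,7,8,10}→1  {7,8,9,10}→3
  5 left: {5,6,7,8,10}→1  {6,7,8,9,10}→4
  6 left: {3,5,6,7,8,10}→1  {5,6,7,8,9,10}→5
  7 left: {2,3,5,6,7,8,10}→1  {3,5,6,7,8,9,10}→6  {4,5,6,7,8,9,10}→5
  8 left: {1,4,5,6,7,8,9,10}→5  {2,3,5,6,7,8,9,10}→7  {3,4,5,6,7,8,9,10}→11
  9 left: {0,1,4,5,6,7,8,9,10}→5  {1,3,4,5,6,7,8,9,10}→16  {2,3,4,5,6,7,8,9,10}→18
  placing 0:h first → 34 extensions
  placing 2:j first → 21 extensions
total linear extensions = 55

55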